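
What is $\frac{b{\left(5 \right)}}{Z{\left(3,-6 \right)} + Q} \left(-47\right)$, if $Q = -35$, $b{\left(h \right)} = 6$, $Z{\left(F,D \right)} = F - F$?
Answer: $\frac{282}{35} \approx 8.0571$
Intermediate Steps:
$Z{\left(F,D \right)} = 0$
$\frac{b{\left(5 \right)}}{Z{\left(3,-6 \right)} + Q} \left(-47\right) = \frac{1}{0 - 35} \cdot 6 \left(-47\right) = \frac{1}{-35} \cdot 6 \left(-47\right) = \left(- \frac{1}{35}\right) 6 \left(-47\right) = \left(- \frac{6}{35}\right) \left(-47\right) = \frac{282}{35}$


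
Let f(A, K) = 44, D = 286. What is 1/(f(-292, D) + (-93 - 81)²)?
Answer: 1/30320 ≈ 3.2982e-5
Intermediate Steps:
1/(f(-292, D) + (-93 - 81)²) = 1/(44 + (-93 - 81)²) = 1/(44 + (-174)²) = 1/(44 + 30276) = 1/30320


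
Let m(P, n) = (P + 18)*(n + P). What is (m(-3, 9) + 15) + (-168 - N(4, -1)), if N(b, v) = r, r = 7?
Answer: -70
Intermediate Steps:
N(b, v) = 7
m(P, n) = (18 + P)*(P + n)
(m(-3, 9) + 15) + (-168 - N(4, -1)) = (((-3)² + 18*(-3) + 18*9 - 3*9) + 15) + (-168 - 1*7) = ((9 - 54 + 162 - 27) + 15) + (-168 - 7) = (90 + 15) - 175 = 105 - 175 = -70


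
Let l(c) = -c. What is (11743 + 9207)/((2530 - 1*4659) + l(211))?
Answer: -2095/234 ≈ -8.9530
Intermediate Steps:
(11743 + 9207)/((2530 - 1*4659) + l(211)) = (11743 + 9207)/((2530 - 1*4659) - 1*211) = 20950/((2530 - 4659) - 211) = 20950/(-2129 - 211) = 20950/(-2340) = 20950*(-1/2340) = -2095/234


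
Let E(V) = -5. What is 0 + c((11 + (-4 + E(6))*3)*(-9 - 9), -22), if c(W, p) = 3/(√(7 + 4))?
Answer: 3*√11/11 ≈ 0.90453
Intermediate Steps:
c(W, p) = 3*√11/11 (c(W, p) = 3/(√11) = 3*(√11/11) = 3*√11/11)
0 + c((11 + (-4 + E(6))*3)*(-9 - 9), -22) = 0 + 3*√11/11 = 3*√11/11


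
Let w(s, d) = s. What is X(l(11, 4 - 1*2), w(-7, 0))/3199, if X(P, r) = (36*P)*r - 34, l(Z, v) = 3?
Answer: -790/3199 ≈ -0.24695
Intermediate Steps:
X(P, r) = -34 + 36*P*r (X(P, r) = 36*P*r - 34 = -34 + 36*P*r)
X(l(11, 4 - 1*2), w(-7, 0))/3199 = (-34 + 36*3*(-7))/3199 = (-34 - 756)*(1/3199) = -790*1/3199 = -790/3199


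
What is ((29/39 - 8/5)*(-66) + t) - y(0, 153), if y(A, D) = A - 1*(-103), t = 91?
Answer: 2894/65 ≈ 44.523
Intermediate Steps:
y(A, D) = 103 + A (y(A, D) = A + 103 = 103 + A)
((29/39 - 8/5)*(-66) + t) - y(0, 153) = ((29/39 - 8/5)*(-66) + 91) - (103 + 0) = ((29*(1/39) - 8*⅕)*(-66) + 91) - 1*103 = ((29/39 - 8/5)*(-66) + 91) - 103 = (-167/195*(-66) + 91) - 103 = (3674/65 + 91) - 103 = 9589/65 - 103 = 2894/65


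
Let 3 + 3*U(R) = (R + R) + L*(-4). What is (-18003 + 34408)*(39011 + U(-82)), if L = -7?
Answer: 1917646070/3 ≈ 6.3922e+8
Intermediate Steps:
U(R) = 25/3 + 2*R/3 (U(R) = -1 + ((R + R) - 7*(-4))/3 = -1 + (2*R + 28)/3 = -1 + (28 + 2*R)/3 = -1 + (28/3 + 2*R/3) = 25/3 + 2*R/3)
(-18003 + 34408)*(39011 + U(-82)) = (-18003 + 34408)*(39011 + (25/3 + (⅔)*(-82))) = 16405*(39011 + (25/3 - 164/3)) = 16405*(39011 - 139/3) = 16405*(116894/3) = 1917646070/3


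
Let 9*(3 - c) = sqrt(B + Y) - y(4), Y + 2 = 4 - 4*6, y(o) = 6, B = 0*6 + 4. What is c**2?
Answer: (11 - I*sqrt(2))**2/9 ≈ 13.222 - 3.457*I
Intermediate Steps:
B = 4 (B = 0 + 4 = 4)
Y = -22 (Y = -2 + (4 - 4*6) = -2 + (4 - 24) = -2 - 20 = -22)
c = 11/3 - I*sqrt(2)/3 (c = 3 - (sqrt(4 - 22) - 1*6)/9 = 3 - (sqrt(-18) - 6)/9 = 3 - (3*I*sqrt(2) - 6)/9 = 3 - (-6 + 3*I*sqrt(2))/9 = 3 + (2/3 - I*sqrt(2)/3) = 11/3 - I*sqrt(2)/3 ≈ 3.6667 - 0.4714*I)
c**2 = (11/3 - I*sqrt(2)/3)**2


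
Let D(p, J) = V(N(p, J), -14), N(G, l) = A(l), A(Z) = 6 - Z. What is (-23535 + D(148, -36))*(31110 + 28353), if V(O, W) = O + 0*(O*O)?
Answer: -1396964259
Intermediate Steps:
N(G, l) = 6 - l
V(O, W) = O (V(O, W) = O + 0*O**2 = O + 0 = O)
D(p, J) = 6 - J
(-23535 + D(148, -36))*(31110 + 28353) = (-23535 + (6 - 1*(-36)))*(31110 + 28353) = (-23535 + (6 + 36))*59463 = (-23535 + 42)*59463 = -23493*59463 = -1396964259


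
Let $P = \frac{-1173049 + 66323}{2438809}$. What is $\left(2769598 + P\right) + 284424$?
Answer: $\frac{7448175233072}{2438809} \approx 3.054 \cdot 10^{6}$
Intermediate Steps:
$P = - \frac{1106726}{2438809}$ ($P = \left(-1106726\right) \frac{1}{2438809} = - \frac{1106726}{2438809} \approx -0.4538$)
$\left(2769598 + P\right) + 284424 = \left(2769598 - \frac{1106726}{2438809}\right) + 284424 = \frac{6754519422056}{2438809} + 284424 = \frac{7448175233072}{2438809}$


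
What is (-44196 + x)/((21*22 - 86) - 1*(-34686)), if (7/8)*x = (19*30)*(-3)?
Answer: -161526/122717 ≈ -1.3162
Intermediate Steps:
x = -13680/7 (x = 8*((19*30)*(-3))/7 = 8*(570*(-3))/7 = (8/7)*(-1710) = -13680/7 ≈ -1954.3)
(-44196 + x)/((21*22 - 86) - 1*(-34686)) = (-44196 - 13680/7)/((21*22 - 86) - 1*(-34686)) = -323052/(7*((462 - 86) + 34686)) = -323052/(7*(376 + 34686)) = -323052/7/35062 = -323052/7*1/35062 = -161526/122717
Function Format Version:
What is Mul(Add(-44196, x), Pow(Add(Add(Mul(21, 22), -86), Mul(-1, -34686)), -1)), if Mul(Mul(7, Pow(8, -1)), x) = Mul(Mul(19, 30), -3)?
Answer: Rational(-161526, 122717) ≈ -1.3162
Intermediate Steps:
x = Rational(-13680, 7) (x = Mul(Rational(8, 7), Mul(Mul(19, 30), -3)) = Mul(Rational(8, 7), Mul(570, -3)) = Mul(Rational(8, 7), -1710) = Rational(-13680, 7) ≈ -1954.3)
Mul(Add(-44196, x), Pow(Add(Add(Mul(21, 22), -86), Mul(-1, -34686)), -1)) = Mul(Add(-44196, Rational(-13680, 7)), Pow(Add(Add(Mul(21, 22), -86), Mul(-1, -34686)), -1)) = Mul(Rational(-323052, 7), Pow(Add(Add(462, -86), 34686), -1)) = Mul(Rational(-323052, 7), Pow(Add(376, 34686), -1)) = Mul(Rational(-323052, 7), Pow(35062, -1)) = Mul(Rational(-323052, 7), Rational(1, 35062)) = Rational(-161526, 122717)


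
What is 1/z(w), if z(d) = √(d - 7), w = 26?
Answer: √19/19 ≈ 0.22942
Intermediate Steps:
z(d) = √(-7 + d)
1/z(w) = 1/(√(-7 + 26)) = 1/(√19) = √19/19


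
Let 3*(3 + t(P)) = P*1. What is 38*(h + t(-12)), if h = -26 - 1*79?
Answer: -4256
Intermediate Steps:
t(P) = -3 + P/3 (t(P) = -3 + (P*1)/3 = -3 + P/3)
h = -105 (h = -26 - 79 = -105)
38*(h + t(-12)) = 38*(-105 + (-3 + (⅓)*(-12))) = 38*(-105 + (-3 - 4)) = 38*(-105 - 7) = 38*(-112) = -4256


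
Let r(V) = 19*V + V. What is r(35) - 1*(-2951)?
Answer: 3651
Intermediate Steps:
r(V) = 20*V
r(35) - 1*(-2951) = 20*35 - 1*(-2951) = 700 + 2951 = 3651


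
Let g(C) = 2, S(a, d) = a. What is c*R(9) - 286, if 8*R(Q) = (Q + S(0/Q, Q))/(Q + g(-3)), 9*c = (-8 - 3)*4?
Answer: -573/2 ≈ -286.50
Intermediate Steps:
c = -44/9 (c = ((-8 - 3)*4)/9 = (-11*4)/9 = (⅑)*(-44) = -44/9 ≈ -4.8889)
R(Q) = Q/(8*(2 + Q)) (R(Q) = ((Q + 0/Q)/(Q + 2))/8 = ((Q + 0)/(2 + Q))/8 = (Q/(2 + Q))/8 = Q/(8*(2 + Q)))
c*R(9) - 286 = -11*9/(18*(2 + 9)) - 286 = -11*9/(18*11) - 286 = -44/9*9/88 - 286 = -½ - 286 = -573/2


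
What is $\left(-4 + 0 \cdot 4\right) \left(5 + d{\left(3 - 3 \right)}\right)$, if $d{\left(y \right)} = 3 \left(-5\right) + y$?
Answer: $40$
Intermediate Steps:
$d{\left(y \right)} = -15 + y$
$\left(-4 + 0 \cdot 4\right) \left(5 + d{\left(3 - 3 \right)}\right) = \left(-4 + 0 \cdot 4\right) \left(5 + \left(-15 + \left(3 - 3\right)\right)\right) = \left(-4 + 0\right) \left(5 + \left(-15 + \left(3 - 3\right)\right)\right) = - 4 \left(5 + \left(-15 + 0\right)\right) = - 4 \left(5 - 15\right) = \left(-4\right) \left(-10\right) = 40$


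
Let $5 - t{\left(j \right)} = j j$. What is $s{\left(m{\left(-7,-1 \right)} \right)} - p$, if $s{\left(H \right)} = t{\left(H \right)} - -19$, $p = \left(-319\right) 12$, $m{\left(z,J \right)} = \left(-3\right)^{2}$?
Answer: $3771$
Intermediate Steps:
$t{\left(j \right)} = 5 - j^{2}$ ($t{\left(j \right)} = 5 - j j = 5 - j^{2}$)
$m{\left(z,J \right)} = 9$
$p = -3828$
$s{\left(H \right)} = 24 - H^{2}$ ($s{\left(H \right)} = \left(5 - H^{2}\right) - -19 = \left(5 - H^{2}\right) + 19 = 24 - H^{2}$)
$s{\left(m{\left(-7,-1 \right)} \right)} - p = \left(24 - 9^{2}\right) - -3828 = \left(24 - 81\right) + 3828 = -57 + 3828 = 3771$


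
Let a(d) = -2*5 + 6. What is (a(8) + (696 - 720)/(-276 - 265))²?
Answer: 4579600/292681 ≈ 15.647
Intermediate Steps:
a(d) = -4 (a(d) = -10 + 6 = -4)
(a(8) + (696 - 720)/(-276 - 265))² = (-4 + (696 - 720)/(-276 - 265))² = (-4 - 24/(-541))² = (-4 - 24*(-1/541))² = (-4 + 24/541)² = (-2140/541)² = 4579600/292681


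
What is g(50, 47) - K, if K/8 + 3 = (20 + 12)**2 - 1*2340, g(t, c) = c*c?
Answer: 12761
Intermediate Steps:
g(t, c) = c**2
K = -10552 (K = -24 + 8*((20 + 12)**2 - 1*2340) = -24 + 8*(32**2 - 2340) = -24 + 8*(1024 - 2340) = -24 + 8*(-1316) = -24 - 10528 = -10552)
g(50, 47) - K = 47**2 - 1*(-10552) = 2209 + 10552 = 12761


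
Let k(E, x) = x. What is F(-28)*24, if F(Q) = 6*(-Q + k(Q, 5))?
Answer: 4752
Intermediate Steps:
F(Q) = 30 - 6*Q (F(Q) = 6*(-Q + 5) = 6*(5 - Q) = 30 - 6*Q)
F(-28)*24 = (30 - 6*(-28))*24 = (30 + 168)*24 = 198*24 = 4752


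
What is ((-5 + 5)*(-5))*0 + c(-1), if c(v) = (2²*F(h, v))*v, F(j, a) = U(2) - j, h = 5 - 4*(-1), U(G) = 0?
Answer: 36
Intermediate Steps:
h = 9 (h = 5 + 4 = 9)
F(j, a) = -j (F(j, a) = 0 - j = -j)
c(v) = -36*v (c(v) = (2²*(-1*9))*v = (4*(-9))*v = -36*v)
((-5 + 5)*(-5))*0 + c(-1) = ((-5 + 5)*(-5))*0 - 36*(-1) = (0*(-5))*0 + 36 = 0*0 + 36 = 0 + 36 = 36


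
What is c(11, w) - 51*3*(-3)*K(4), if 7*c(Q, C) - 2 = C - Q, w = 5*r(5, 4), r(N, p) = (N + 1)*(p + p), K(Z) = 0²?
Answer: 33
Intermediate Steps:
K(Z) = 0
r(N, p) = 2*p*(1 + N) (r(N, p) = (1 + N)*(2*p) = 2*p*(1 + N))
w = 240 (w = 5*(2*4*(1 + 5)) = 5*(2*4*6) = 5*48 = 240)
c(Q, C) = 2/7 - Q/7 + C/7 (c(Q, C) = 2/7 + (C - Q)/7 = 2/7 + (-Q/7 + C/7) = 2/7 - Q/7 + C/7)
c(11, w) - 51*3*(-3)*K(4) = (2/7 - ⅐*11 + (⅐)*240) - 51*3*(-3)*0 = (2/7 - 11/7 + 240/7) - (-459)*0 = 33 - 51*0 = 33 + 0 = 33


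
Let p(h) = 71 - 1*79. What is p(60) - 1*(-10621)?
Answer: 10613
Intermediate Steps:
p(h) = -8 (p(h) = 71 - 79 = -8)
p(60) - 1*(-10621) = -8 - 1*(-10621) = -8 + 10621 = 10613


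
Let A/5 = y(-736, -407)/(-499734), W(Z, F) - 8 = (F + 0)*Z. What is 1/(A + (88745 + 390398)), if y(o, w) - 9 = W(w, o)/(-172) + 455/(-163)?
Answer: 194590867/93236855165746 ≈ 2.0871e-6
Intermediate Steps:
W(Z, F) = 8 + F*Z (W(Z, F) = 8 + (F + 0)*Z = 8 + F*Z)
y(o, w) = 43190/7009 - o*w/172 (y(o, w) = 9 + ((8 + o*w)/(-172) + 455/(-163)) = 9 + ((8 + o*w)*(-1/172) + 455*(-1/163)) = 9 + ((-2/43 - o*w/172) - 455/163) = 9 + (-19891/7009 - o*w/172) = 43190/7009 - o*w/172)
A = 3378765/194590867 (A = 5*((43190/7009 - 1/172*(-736)*(-407))/(-499734)) = 5*((43190/7009 - 74888/43)*(-1/499734)) = 5*(-12163554/7009*(-1/499734)) = 5*(675753/194590867) = 3378765/194590867 ≈ 0.017363)
1/(A + (88745 + 390398)) = 1/(3378765/194590867 + (88745 + 390398)) = 1/(3378765/194590867 + 479143) = 1/(93236855165746/194590867) = 194590867/93236855165746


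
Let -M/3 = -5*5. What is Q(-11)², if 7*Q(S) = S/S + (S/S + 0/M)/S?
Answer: 100/5929 ≈ 0.016866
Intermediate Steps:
M = 75 (M = -(-15)*5 = -3*(-25) = 75)
Q(S) = ⅐ + 1/(7*S) (Q(S) = (S/S + (S/S + 0/75)/S)/7 = (1 + (1 + 0*(1/75))/S)/7 = (1 + (1 + 0)/S)/7 = (1 + 1/S)/7 = ⅐ + 1/(7*S))
Q(-11)² = ((⅐)*(1 - 11)/(-11))² = ((⅐)*(-1/11)*(-10))² = (10/77)² = 100/5929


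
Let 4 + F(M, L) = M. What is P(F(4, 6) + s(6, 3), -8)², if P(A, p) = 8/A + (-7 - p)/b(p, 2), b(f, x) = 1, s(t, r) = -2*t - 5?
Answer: 81/289 ≈ 0.28028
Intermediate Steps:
F(M, L) = -4 + M
s(t, r) = -5 - 2*t
P(A, p) = -7 - p + 8/A (P(A, p) = 8/A + (-7 - p)/1 = 8/A + (-7 - p)*1 = 8/A + (-7 - p) = -7 - p + 8/A)
P(F(4, 6) + s(6, 3), -8)² = (-7 - 1*(-8) + 8/((-4 + 4) + (-5 - 2*6)))² = (-7 + 8 + 8/(0 + (-5 - 12)))² = (-7 + 8 + 8/(0 - 17))² = (-7 + 8 + 8/(-17))² = (-7 + 8 + 8*(-1/17))² = (-7 + 8 - 8/17)² = (9/17)² = 81/289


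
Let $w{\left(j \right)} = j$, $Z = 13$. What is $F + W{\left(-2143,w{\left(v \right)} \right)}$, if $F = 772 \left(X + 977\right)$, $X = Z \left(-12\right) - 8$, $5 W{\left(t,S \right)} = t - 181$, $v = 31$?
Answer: $\frac{3135856}{5} \approx 6.2717 \cdot 10^{5}$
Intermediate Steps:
$W{\left(t,S \right)} = - \frac{181}{5} + \frac{t}{5}$ ($W{\left(t,S \right)} = \frac{t - 181}{5} = \frac{-181 + t}{5} = - \frac{181}{5} + \frac{t}{5}$)
$X = -164$ ($X = 13 \left(-12\right) - 8 = -156 - 8 = -164$)
$F = 627636$ ($F = 772 \left(-164 + 977\right) = 772 \cdot 813 = 627636$)
$F + W{\left(-2143,w{\left(v \right)} \right)} = 627636 + \left(- \frac{181}{5} + \frac{1}{5} \left(-2143\right)\right) = 627636 - \frac{2324}{5} = \frac{3135856}{5}$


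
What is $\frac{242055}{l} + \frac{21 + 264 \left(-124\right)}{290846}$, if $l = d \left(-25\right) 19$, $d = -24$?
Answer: $\frac{2334259251}{110521480} \approx 21.12$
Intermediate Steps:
$l = 11400$ ($l = \left(-24\right) \left(-25\right) 19 = 600 \cdot 19 = 11400$)
$\frac{242055}{l} + \frac{21 + 264 \left(-124\right)}{290846} = \frac{242055}{11400} + \frac{21 + 264 \left(-124\right)}{290846} = 242055 \cdot \frac{1}{11400} + \left(21 - 32736\right) \frac{1}{290846} = \frac{16137}{760} - \frac{32715}{290846} = \frac{2334259251}{110521480}$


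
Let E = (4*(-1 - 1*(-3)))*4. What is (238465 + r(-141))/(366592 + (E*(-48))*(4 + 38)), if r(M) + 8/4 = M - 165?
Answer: 238157/302080 ≈ 0.78839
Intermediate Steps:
E = 32 (E = (4*(-1 + 3))*4 = (4*2)*4 = 8*4 = 32)
r(M) = -167 + M (r(M) = -2 + (M - 165) = -2 + (-165 + M) = -167 + M)
(238465 + r(-141))/(366592 + (E*(-48))*(4 + 38)) = (238465 + (-167 - 141))/(366592 + (32*(-48))*(4 + 38)) = (238465 - 308)/(366592 - 1536*42) = 238157/(366592 - 64512) = 238157/302080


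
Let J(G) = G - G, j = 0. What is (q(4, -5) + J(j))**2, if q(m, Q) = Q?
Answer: 25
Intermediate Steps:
J(G) = 0
(q(4, -5) + J(j))**2 = (-5 + 0)**2 = (-5)**2 = 25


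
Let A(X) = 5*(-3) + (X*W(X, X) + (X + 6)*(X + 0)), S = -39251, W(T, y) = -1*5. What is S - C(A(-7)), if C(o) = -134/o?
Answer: -1059643/27 ≈ -39246.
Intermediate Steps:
W(T, y) = -5
A(X) = -15 - 5*X + X*(6 + X) (A(X) = 5*(-3) + (X*(-5) + (X + 6)*(X + 0)) = -15 + (-5*X + (6 + X)*X) = -15 + (-5*X + X*(6 + X)) = -15 - 5*X + X*(6 + X))
S - C(A(-7)) = -39251 - (-134)/(-15 - 7 + (-7)**2) = -39251 - (-134)/(-15 - 7 + 49) = -39251 - (-134)/27 = -39251 - 1*(-134/27) = -39251 + 134/27 = -1059643/27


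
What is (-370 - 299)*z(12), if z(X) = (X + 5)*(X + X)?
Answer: -272952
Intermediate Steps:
z(X) = 2*X*(5 + X) (z(X) = (5 + X)*(2*X) = 2*X*(5 + X))
(-370 - 299)*z(12) = (-370 - 299)*(2*12*(5 + 12)) = -1338*12*17 = -669*408 = -272952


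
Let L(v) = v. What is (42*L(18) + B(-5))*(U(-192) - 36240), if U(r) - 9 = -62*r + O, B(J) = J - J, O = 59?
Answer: -18346608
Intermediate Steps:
B(J) = 0
U(r) = 68 - 62*r (U(r) = 9 + (-62*r + 59) = 9 + (59 - 62*r) = 68 - 62*r)
(42*L(18) + B(-5))*(U(-192) - 36240) = (42*18 + 0)*((68 - 62*(-192)) - 36240) = (756 + 0)*((68 + 11904) - 36240) = 756*(11972 - 36240) = 756*(-24268) = -18346608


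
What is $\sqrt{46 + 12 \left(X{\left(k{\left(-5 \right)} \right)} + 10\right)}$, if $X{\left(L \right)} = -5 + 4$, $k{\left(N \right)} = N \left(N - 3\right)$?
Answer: $\sqrt{154} \approx 12.41$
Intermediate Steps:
$k{\left(N \right)} = N \left(-3 + N\right)$
$X{\left(L \right)} = -1$
$\sqrt{46 + 12 \left(X{\left(k{\left(-5 \right)} \right)} + 10\right)} = \sqrt{46 + 12 \left(-1 + 10\right)} = \sqrt{46 + 12 \cdot 9} = \sqrt{46 + 108} = \sqrt{154}$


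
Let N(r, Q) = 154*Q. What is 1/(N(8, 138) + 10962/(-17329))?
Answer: 17329/368264946 ≈ 4.7056e-5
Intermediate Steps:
1/(N(8, 138) + 10962/(-17329)) = 1/(154*138 + 10962/(-17329)) = 1/(21252 + 10962*(-1/17329)) = 1/(21252 - 10962/17329) = 1/(368264946/17329) = 17329/368264946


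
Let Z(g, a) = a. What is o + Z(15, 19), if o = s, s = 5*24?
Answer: 139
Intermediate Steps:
s = 120
o = 120
o + Z(15, 19) = 120 + 19 = 139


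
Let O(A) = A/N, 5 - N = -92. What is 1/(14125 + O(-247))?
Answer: 97/1369878 ≈ 7.0809e-5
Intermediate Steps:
N = 97 (N = 5 - 1*(-92) = 5 + 92 = 97)
O(A) = A/97
1/(14125 + O(-247)) = 1/(14125 + (1/97)*(-247)) = 1/(14125 - 247/97) = 1/(1369878/97) = 97/1369878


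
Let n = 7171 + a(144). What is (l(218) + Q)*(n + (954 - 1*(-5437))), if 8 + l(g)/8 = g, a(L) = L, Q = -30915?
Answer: -400694910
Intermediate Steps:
l(g) = -64 + 8*g
n = 7315 (n = 7171 + 144 = 7315)
(l(218) + Q)*(n + (954 - 1*(-5437))) = ((-64 + 8*218) - 30915)*(7315 + (954 - 1*(-5437))) = ((-64 + 1744) - 30915)*(7315 + (954 + 5437)) = (1680 - 30915)*(7315 + 6391) = -29235*13706 = -400694910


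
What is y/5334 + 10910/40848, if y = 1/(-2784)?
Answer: 3375247669/12637227456 ≈ 0.26709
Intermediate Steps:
y = -1/2784 ≈ -0.00035920
y/5334 + 10910/40848 = -1/2784/5334 + 10910/40848 = -1/2784*1/5334 + 10910*(1/40848) = -1/14849856 + 5455/20424 = 3375247669/12637227456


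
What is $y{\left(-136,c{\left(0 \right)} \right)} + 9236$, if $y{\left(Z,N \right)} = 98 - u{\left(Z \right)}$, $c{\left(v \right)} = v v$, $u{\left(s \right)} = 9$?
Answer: $9325$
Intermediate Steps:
$c{\left(v \right)} = v^{2}$
$y{\left(Z,N \right)} = 89$ ($y{\left(Z,N \right)} = 98 - 9 = 89$)
$y{\left(-136,c{\left(0 \right)} \right)} + 9236 = 89 + 9236 = 9325$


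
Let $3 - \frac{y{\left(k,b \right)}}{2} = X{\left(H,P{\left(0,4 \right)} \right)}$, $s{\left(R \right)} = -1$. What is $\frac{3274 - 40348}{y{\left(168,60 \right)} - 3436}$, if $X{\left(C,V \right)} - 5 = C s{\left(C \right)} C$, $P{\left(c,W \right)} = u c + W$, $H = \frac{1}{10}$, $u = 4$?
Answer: $\frac{617900}{57333} \approx 10.777$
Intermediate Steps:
$H = \frac{1}{10} \approx 0.1$
$P{\left(c,W \right)} = W + 4 c$ ($P{\left(c,W \right)} = 4 c + W = W + 4 c$)
$X{\left(C,V \right)} = 5 - C^{2}$ ($X{\left(C,V \right)} = 5 + C \left(-1\right) C = 5 + - C C = 5 - C^{2}$)
$y{\left(k,b \right)} = - \frac{199}{50}$ ($y{\left(k,b \right)} = 6 - 2 \left(5 - \left(\frac{1}{10}\right)^{2}\right) = 6 - 2 \left(5 - \frac{1}{100}\right) = 6 - \frac{499}{50} = - \frac{199}{50}$)
$\frac{3274 - 40348}{y{\left(168,60 \right)} - 3436} = \frac{3274 - 40348}{- \frac{199}{50} - 3436} = - \frac{37074}{- \frac{171999}{50}} = \left(-37074\right) \left(- \frac{50}{171999}\right) = \frac{617900}{57333}$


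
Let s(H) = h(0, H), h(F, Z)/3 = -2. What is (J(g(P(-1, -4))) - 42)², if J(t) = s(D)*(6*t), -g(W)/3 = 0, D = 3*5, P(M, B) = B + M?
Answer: 1764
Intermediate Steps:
h(F, Z) = -6 (h(F, Z) = 3*(-2) = -6)
D = 15
s(H) = -6
g(W) = 0 (g(W) = -3*0 = 0)
J(t) = -36*t
(J(g(P(-1, -4))) - 42)² = (-36*0 - 42)² = (0 - 42)² = (-42)² = 1764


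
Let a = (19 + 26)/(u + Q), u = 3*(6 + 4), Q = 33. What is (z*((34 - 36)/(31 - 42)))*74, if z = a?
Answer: 740/77 ≈ 9.6104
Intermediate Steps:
u = 30 (u = 3*10 = 30)
a = 5/7 (a = (19 + 26)/(30 + 33) = 45/63 = 45*(1/63) = 5/7 ≈ 0.71429)
z = 5/7 ≈ 0.71429
(z*((34 - 36)/(31 - 42)))*74 = (5*((34 - 36)/(31 - 42))/7)*74 = (5*(-2/(-11))/7)*74 = (5*(-2*(-1/11))/7)*74 = ((5/7)*(2/11))*74 = (10/77)*74 = 740/77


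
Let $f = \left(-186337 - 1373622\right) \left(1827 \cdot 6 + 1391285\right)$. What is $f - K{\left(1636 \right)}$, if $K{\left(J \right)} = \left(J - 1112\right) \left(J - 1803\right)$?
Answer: $-2187447740365$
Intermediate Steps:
$K{\left(J \right)} = \left(-1803 + J\right) \left(-1112 + J\right)$ ($K{\left(J \right)} = \left(-1112 + J\right) \left(-1803 + J\right) = \left(-1803 + J\right) \left(-1112 + J\right)$)
$f = -2187447827873$ ($f = - 1559959 \left(10962 + 1391285\right) = \left(-1559959\right) 1402247 = -2187447827873$)
$f - K{\left(1636 \right)} = -2187447827873 - \left(2004936 + 1636^{2} - 4768940\right) = -2187447827873 - \left(2004936 + 2676496 - 4768940\right) = -2187447827873 - -87508 = -2187447827873 + 87508 = -2187447740365$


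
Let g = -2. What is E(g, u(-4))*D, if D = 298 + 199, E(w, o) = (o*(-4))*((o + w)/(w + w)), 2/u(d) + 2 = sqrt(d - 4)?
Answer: 497*(2*sqrt(2) + 3*I)/(-I + 2*sqrt(2)) ≈ 276.11 + 624.77*I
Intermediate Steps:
u(d) = 2/(-2 + sqrt(-4 + d)) (u(d) = 2/(-2 + sqrt(d - 4)) = 2/(-2 + sqrt(-4 + d)))
E(w, o) = -2*o*(o + w)/w (E(w, o) = (-4*o)*((o + w)/((2*w))) = (-4*o)*((o + w)*(1/(2*w))) = (-4*o)*((o + w)/(2*w)) = -2*o*(o + w)/w)
D = 497
E(g, u(-4))*D = -2*2/(-2 + sqrt(-4 - 4))*(2/(-2 + sqrt(-4 - 4)) - 2)/(-2)*497 = -2*2/(-2 + sqrt(-8))*(-1/2)*(2/(-2 + sqrt(-8)) - 2)*497 = -2*2/(-2 + 2*I*sqrt(2))*(-1/2)*(2/(-2 + 2*I*sqrt(2)) - 2)*497 = -2*2/(-2 + 2*I*sqrt(2))*(-1/2)*(-2 + 2/(-2 + 2*I*sqrt(2)))*497 = (2*(-2 + 2/(-2 + 2*I*sqrt(2)))/(-2 + 2*I*sqrt(2)))*497 = 994*(-2 + 2/(-2 + 2*I*sqrt(2)))/(-2 + 2*I*sqrt(2))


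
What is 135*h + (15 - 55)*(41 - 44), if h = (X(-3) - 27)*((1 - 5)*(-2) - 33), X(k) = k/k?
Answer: 87870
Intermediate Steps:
X(k) = 1
h = 650 (h = (1 - 27)*((1 - 5)*(-2) - 33) = -26*(-4*(-2) - 33) = -26*(8 - 33) = -26*(-25) = 650)
135*h + (15 - 55)*(41 - 44) = 135*650 + (15 - 55)*(41 - 44) = 87750 - 40*(-3) = 87750 + 120 = 87870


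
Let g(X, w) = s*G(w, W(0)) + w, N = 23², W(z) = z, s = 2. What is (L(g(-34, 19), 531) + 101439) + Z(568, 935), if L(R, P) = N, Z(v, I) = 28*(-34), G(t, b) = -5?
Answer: 101016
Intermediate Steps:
N = 529
Z(v, I) = -952
g(X, w) = -10 + w (g(X, w) = 2*(-5) + w = -10 + w)
L(R, P) = 529
(L(g(-34, 19), 531) + 101439) + Z(568, 935) = (529 + 101439) - 952 = 101968 - 952 = 101016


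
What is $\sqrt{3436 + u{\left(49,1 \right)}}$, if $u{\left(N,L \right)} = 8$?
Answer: $2 \sqrt{861} \approx 58.686$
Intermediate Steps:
$\sqrt{3436 + u{\left(49,1 \right)}} = \sqrt{3436 + 8} = \sqrt{3444} = 2 \sqrt{861}$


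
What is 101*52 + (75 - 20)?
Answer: 5307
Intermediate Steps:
101*52 + (75 - 20) = 5252 + 55 = 5307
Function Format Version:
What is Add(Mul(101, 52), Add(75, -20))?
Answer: 5307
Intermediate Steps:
Add(Mul(101, 52), Add(75, -20)) = Add(5252, 55) = 5307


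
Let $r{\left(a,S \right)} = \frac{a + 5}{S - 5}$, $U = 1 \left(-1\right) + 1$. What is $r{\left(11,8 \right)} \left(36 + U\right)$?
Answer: $192$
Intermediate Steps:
$U = 0$ ($U = -1 + 1 = 0$)
$r{\left(a,S \right)} = \frac{5 + a}{-5 + S}$
$r{\left(11,8 \right)} \left(36 + U\right) = \frac{5 + 11}{-5 + 8} \left(36 + 0\right) = \frac{1}{3} \cdot 16 \cdot 36 = \frac{16}{3} \cdot 36 = 192$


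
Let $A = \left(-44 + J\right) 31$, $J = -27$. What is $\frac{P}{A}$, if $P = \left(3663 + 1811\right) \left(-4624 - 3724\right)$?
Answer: $\frac{45696952}{2201} \approx 20762.0$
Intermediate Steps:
$P = -45696952$ ($P = 5474 \left(-8348\right) = -45696952$)
$A = -2201$ ($A = \left(-44 - 27\right) 31 = \left(-71\right) 31 = -2201$)
$\frac{P}{A} = - \frac{45696952}{-2201} = \left(-45696952\right) \left(- \frac{1}{2201}\right) = \frac{45696952}{2201}$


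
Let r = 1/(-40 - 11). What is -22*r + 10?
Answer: 532/51 ≈ 10.431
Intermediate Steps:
r = -1/51 (r = 1/(-51) = -1/51 ≈ -0.019608)
-22*r + 10 = -22*(-1/51) + 10 = 22/51 + 10 = 532/51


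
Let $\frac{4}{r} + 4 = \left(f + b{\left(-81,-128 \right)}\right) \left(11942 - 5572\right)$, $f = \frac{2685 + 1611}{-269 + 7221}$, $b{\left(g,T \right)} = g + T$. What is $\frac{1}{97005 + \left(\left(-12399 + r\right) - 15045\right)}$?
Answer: $\frac{288377139}{20059802165110} \approx 1.4376 \cdot 10^{-5}$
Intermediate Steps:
$b{\left(g,T \right)} = T + g$
$f = \frac{537}{869}$ ($f = \frac{4296}{6952} = 4296 \cdot \frac{1}{6952} = \frac{537}{869} \approx 0.61795$)
$r = - \frac{869}{288377139}$ ($r = \frac{4}{-4 + \left(\frac{537}{869} - 209\right) \left(11942 - 5572\right)} = \frac{4}{-4 + \left(\frac{537}{869} - 209\right) 6370} = \frac{4}{-4 - \frac{1153505080}{869}} = \frac{4}{- \frac{1153508556}{869}} = 4 \left(- \frac{869}{1153508556}\right) = - \frac{869}{288377139} \approx -3.0134 \cdot 10^{-6}$)
$\frac{1}{97005 + \left(\left(-12399 + r\right) - 15045\right)} = \frac{1}{97005 - \frac{7914222203585}{288377139}} = \frac{1}{\frac{20059802165110}{288377139}} = \frac{288377139}{20059802165110}$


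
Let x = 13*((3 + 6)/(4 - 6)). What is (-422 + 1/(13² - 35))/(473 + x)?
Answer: -56547/55543 ≈ -1.0181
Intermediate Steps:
x = -117/2 (x = 13*(9/(-2)) = 13*(9*(-½)) = 13*(-9/2) = -117/2 ≈ -58.500)
(-422 + 1/(13² - 35))/(473 + x) = (-422 + 1/(13² - 35))/(473 - 117/2) = (-422 + 1/(169 - 35))/(829/2) = (-422 + 1/134)*(2/829) = -56547/134*2/829 = -56547/55543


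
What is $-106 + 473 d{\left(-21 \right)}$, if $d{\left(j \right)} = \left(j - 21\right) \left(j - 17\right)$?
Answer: $754802$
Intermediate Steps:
$d{\left(j \right)} = \left(-21 + j\right) \left(-17 + j\right)$
$-106 + 473 d{\left(-21 \right)} = -106 + 473 \left(357 + \left(-21\right)^{2} - -798\right) = -106 + 473 \left(357 + 441 + 798\right) = -106 + 473 \cdot 1596 = -106 + 754908 = 754802$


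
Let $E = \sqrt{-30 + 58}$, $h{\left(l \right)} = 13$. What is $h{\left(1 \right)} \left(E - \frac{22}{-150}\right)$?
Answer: $\frac{143}{75} + 26 \sqrt{7} \approx 70.696$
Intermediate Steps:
$E = 2 \sqrt{7}$ ($E = \sqrt{28} = 2 \sqrt{7} \approx 5.2915$)
$h{\left(1 \right)} \left(E - \frac{22}{-150}\right) = 13 \left(2 \sqrt{7} - \frac{22}{-150}\right) = 13 \left(2 \sqrt{7} - - \frac{11}{75}\right) = 13 \left(2 \sqrt{7} + \frac{11}{75}\right) = 13 \left(\frac{11}{75} + 2 \sqrt{7}\right) = \frac{143}{75} + 26 \sqrt{7}$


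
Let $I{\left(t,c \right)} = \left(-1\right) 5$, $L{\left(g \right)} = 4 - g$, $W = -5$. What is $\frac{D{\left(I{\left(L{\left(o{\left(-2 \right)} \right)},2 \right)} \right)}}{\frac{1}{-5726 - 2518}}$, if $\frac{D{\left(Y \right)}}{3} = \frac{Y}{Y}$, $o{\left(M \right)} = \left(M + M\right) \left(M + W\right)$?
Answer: $-24732$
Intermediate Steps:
$o{\left(M \right)} = 2 M \left(-5 + M\right)$ ($o{\left(M \right)} = \left(M + M\right) \left(M - 5\right) = 2 M \left(-5 + M\right)$)
$I{\left(t,c \right)} = -5$
$D{\left(Y \right)} = 3$ ($D{\left(Y \right)} = 3 \frac{Y}{Y} = 3 \cdot 1 = 3$)
$\frac{D{\left(I{\left(L{\left(o{\left(-2 \right)} \right)},2 \right)} \right)}}{\frac{1}{-5726 - 2518}} = \frac{3}{\frac{1}{-5726 - 2518}} = \frac{3}{\frac{1}{-8244}} = \frac{3}{- \frac{1}{8244}} = 3 \left(-8244\right) = -24732$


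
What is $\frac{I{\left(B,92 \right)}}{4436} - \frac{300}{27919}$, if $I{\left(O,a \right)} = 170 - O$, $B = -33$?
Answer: $\frac{4336757}{123848684} \approx 0.035017$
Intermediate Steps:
$\frac{I{\left(B,92 \right)}}{4436} - \frac{300}{27919} = \frac{170 - -33}{4436} - \frac{300}{27919} = \left(170 + 33\right) \frac{1}{4436} - \frac{300}{27919} = 203 \cdot \frac{1}{4436} - \frac{300}{27919} = \frac{203}{4436} - \frac{300}{27919} = \frac{4336757}{123848684}$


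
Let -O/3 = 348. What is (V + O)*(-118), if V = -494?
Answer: 181484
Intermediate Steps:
O = -1044 (O = -3*348 = -1044)
(V + O)*(-118) = (-494 - 1044)*(-118) = -1538*(-118) = 181484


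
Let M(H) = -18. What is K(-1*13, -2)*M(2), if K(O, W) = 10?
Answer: -180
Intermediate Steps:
K(-1*13, -2)*M(2) = 10*(-18) = -180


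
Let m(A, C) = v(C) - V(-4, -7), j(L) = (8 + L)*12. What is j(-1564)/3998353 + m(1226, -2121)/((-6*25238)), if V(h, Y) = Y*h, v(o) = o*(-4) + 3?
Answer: -36649531643/605462598084 ≈ -0.060531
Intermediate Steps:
v(o) = 3 - 4*o (v(o) = -4*o + 3 = 3 - 4*o)
j(L) = 96 + 12*L
m(A, C) = -25 - 4*C (m(A, C) = (3 - 4*C) - (-7)*(-4) = (3 - 4*C) - 1*28 = (3 - 4*C) - 28 = -25 - 4*C)
j(-1564)/3998353 + m(1226, -2121)/((-6*25238)) = (96 + 12*(-1564))/3998353 + (-25 - 4*(-2121))/((-6*25238)) = (96 - 18768)*(1/3998353) + (-25 + 8484)/(-151428) = -18672*1/3998353 + 8459*(-1/151428) = -18672/3998353 - 8459/151428 = -36649531643/605462598084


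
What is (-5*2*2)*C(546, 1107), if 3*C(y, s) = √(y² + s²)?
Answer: -20*√169285 ≈ -8228.8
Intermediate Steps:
C(y, s) = √(s² + y²)/3 (C(y, s) = √(y² + s²)/3 = √(s² + y²)/3)
(-5*2*2)*C(546, 1107) = (-5*2*2)*(√(1107² + 546²)/3) = (-10*2)*(√(1225449 + 298116)/3) = -20*√1523565/3 = -20*3*√169285/3 = -20*√169285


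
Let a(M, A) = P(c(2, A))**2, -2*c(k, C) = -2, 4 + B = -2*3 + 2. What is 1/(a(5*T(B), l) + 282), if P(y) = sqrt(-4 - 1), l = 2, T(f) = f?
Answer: 1/277 ≈ 0.0036101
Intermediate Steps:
B = -8 (B = -4 + (-2*3 + 2) = -4 + (-6 + 2) = -4 - 4 = -8)
c(k, C) = 1 (c(k, C) = -1/2*(-2) = 1)
P(y) = I*sqrt(5) (P(y) = sqrt(-5) = I*sqrt(5))
a(M, A) = -5 (a(M, A) = (I*sqrt(5))**2 = -5)
1/(a(5*T(B), l) + 282) = 1/(-5 + 282) = 1/277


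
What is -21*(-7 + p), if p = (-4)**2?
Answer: -189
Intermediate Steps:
p = 16
-21*(-7 + p) = -21*(-7 + 16) = -21*9 = -189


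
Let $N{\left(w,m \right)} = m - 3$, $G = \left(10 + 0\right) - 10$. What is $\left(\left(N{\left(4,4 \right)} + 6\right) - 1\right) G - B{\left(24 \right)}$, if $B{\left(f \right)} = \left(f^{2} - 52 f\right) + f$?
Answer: $648$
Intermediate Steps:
$G = 0$ ($G = 10 - 10 = 0$)
$N{\left(w,m \right)} = -3 + m$
$B{\left(f \right)} = f^{2} - 51 f$
$\left(\left(N{\left(4,4 \right)} + 6\right) - 1\right) G - B{\left(24 \right)} = \left(\left(\left(-3 + 4\right) + 6\right) - 1\right) 0 - 24 \left(-51 + 24\right) = \left(\left(1 + 6\right) - 1\right) 0 - 24 \left(-27\right) = \left(7 - 1\right) 0 - -648 = 6 \cdot 0 + 648 = 0 + 648 = 648$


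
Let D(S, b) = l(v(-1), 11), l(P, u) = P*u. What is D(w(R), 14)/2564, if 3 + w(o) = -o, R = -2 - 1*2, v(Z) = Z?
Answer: -11/2564 ≈ -0.0042902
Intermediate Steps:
R = -4 (R = -2 - 2 = -4)
w(o) = -3 - o
D(S, b) = -11 (D(S, b) = -1*11 = -11)
D(w(R), 14)/2564 = -11/2564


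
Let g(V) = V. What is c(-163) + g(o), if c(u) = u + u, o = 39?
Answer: -287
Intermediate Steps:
c(u) = 2*u
c(-163) + g(o) = 2*(-163) + 39 = -326 + 39 = -287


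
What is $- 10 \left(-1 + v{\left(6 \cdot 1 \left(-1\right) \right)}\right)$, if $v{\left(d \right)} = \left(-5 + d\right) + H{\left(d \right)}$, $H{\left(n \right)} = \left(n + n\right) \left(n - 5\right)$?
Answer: $-1200$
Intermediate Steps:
$H{\left(n \right)} = 2 n \left(-5 + n\right)$
$v{\left(d \right)} = -5 + d + 2 d \left(-5 + d\right)$ ($v{\left(d \right)} = \left(-5 + d\right) + 2 d \left(-5 + d\right) = -5 + d + 2 d \left(-5 + d\right)$)
$- 10 \left(-1 + v{\left(6 \cdot 1 \left(-1\right) \right)}\right) = - 10 \left(-1 + \left(-5 + 6 \cdot 1 \left(-1\right) + 2 \cdot 6 \cdot 1 \left(-1\right) \left(-5 + 6 \cdot 1 \left(-1\right)\right)\right)\right) = - 10 \left(-1 + \left(-5 + 6 \left(-1\right) + 2 \cdot 6 \left(-1\right) \left(-5 + 6 \left(-1\right)\right)\right)\right) = - 10 \left(-1 - \left(11 + 12 \left(-5 - 6\right)\right)\right) = - 10 \left(-1 - \left(11 - 132\right)\right) = - 10 \left(-1 - -121\right) = - 10 \left(-1 + 121\right) = \left(-10\right) 120 = -1200$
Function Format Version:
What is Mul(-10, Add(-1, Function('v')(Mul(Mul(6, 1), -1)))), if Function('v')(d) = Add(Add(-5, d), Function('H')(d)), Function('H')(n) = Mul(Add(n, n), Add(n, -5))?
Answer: -1200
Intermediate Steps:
Function('H')(n) = Mul(2, n, Add(-5, n)) (Function('H')(n) = Mul(Mul(2, n), Add(-5, n)) = Mul(2, n, Add(-5, n)))
Function('v')(d) = Add(-5, d, Mul(2, d, Add(-5, d))) (Function('v')(d) = Add(Add(-5, d), Mul(2, d, Add(-5, d))) = Add(-5, d, Mul(2, d, Add(-5, d))))
Mul(-10, Add(-1, Function('v')(Mul(Mul(6, 1), -1)))) = Mul(-10, Add(-1, Add(-5, Mul(Mul(6, 1), -1), Mul(2, Mul(Mul(6, 1), -1), Add(-5, Mul(Mul(6, 1), -1)))))) = Mul(-10, Add(-1, Add(-5, Mul(6, -1), Mul(2, Mul(6, -1), Add(-5, Mul(6, -1)))))) = Mul(-10, Add(-1, Add(-5, -6, Mul(2, -6, Add(-5, -6))))) = Mul(-10, Add(-1, Add(-5, -6, Mul(2, -6, -11)))) = Mul(-10, Add(-1, Add(-5, -6, 132))) = Mul(-10, Add(-1, 121)) = Mul(-10, 120) = -1200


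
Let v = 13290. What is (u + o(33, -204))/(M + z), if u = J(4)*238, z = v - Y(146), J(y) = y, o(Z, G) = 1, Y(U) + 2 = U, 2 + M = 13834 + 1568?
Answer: 953/28546 ≈ 0.033385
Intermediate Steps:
M = 15400 (M = -2 + (13834 + 1568) = -2 + 15402 = 15400)
Y(U) = -2 + U
z = 13146 (z = 13290 - (-2 + 146) = 13290 - 1*144 = 13290 - 144 = 13146)
u = 952 (u = 4*238 = 952)
(u + o(33, -204))/(M + z) = (952 + 1)/(15400 + 13146) = 953/28546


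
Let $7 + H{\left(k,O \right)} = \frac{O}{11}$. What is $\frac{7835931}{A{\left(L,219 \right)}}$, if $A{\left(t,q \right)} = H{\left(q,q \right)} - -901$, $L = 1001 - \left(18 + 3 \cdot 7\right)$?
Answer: $\frac{9577249}{1117} \approx 8574.1$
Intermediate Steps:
$H{\left(k,O \right)} = -7 + \frac{O}{11}$
$L = 962$ ($L = 1001 - \left(18 + 21\right) = 1001 - 39 = 962$)
$A{\left(t,q \right)} = 894 + \frac{q}{11}$ ($A{\left(t,q \right)} = \left(-7 + \frac{q}{11}\right) - -901 = \left(-7 + \frac{q}{11}\right) + 901 = 894 + \frac{q}{11}$)
$\frac{7835931}{A{\left(L,219 \right)}} = \frac{7835931}{894 + \frac{1}{11} \cdot 219} = \frac{7835931}{894 + \frac{219}{11}} = \frac{7835931}{\frac{10053}{11}} = 7835931 \cdot \frac{11}{10053} = \frac{9577249}{1117}$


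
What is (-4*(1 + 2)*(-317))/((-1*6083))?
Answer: -3804/6083 ≈ -0.62535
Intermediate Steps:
(-4*(1 + 2)*(-317))/((-1*6083)) = (-4*3*(-317))/(-6083) = -12*(-317)*(-1/6083) = 3804*(-1/6083) = -3804/6083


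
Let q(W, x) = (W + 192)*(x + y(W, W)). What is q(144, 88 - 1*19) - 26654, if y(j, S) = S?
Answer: 44914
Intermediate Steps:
q(W, x) = (192 + W)*(W + x) (q(W, x) = (W + 192)*(x + W) = (192 + W)*(W + x))
q(144, 88 - 1*19) - 26654 = (144² + 192*144 + 192*(88 - 1*19) + 144*(88 - 1*19)) - 26654 = (20736 + 27648 + 192*(88 - 19) + 144*(88 - 19)) - 26654 = (20736 + 27648 + 192*69 + 144*69) - 26654 = (20736 + 27648 + 13248 + 9936) - 26654 = 71568 - 26654 = 44914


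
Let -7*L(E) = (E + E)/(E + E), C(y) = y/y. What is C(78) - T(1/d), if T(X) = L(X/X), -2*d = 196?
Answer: 8/7 ≈ 1.1429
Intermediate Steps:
d = -98 (d = -½*196 = -98)
C(y) = 1
L(E) = -⅐ (L(E) = -(E + E)/(7*(E + E)) = -2*E/(7*(2*E)) = -2*E*1/(2*E)/7 = -⅐*1 = -⅐)
T(X) = -⅐
C(78) - T(1/d) = 1 - 1*(-⅐) = 1 + ⅐ = 8/7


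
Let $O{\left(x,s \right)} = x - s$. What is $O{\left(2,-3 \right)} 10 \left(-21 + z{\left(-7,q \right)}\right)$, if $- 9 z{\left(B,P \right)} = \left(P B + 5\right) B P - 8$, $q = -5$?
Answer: $- \frac{26350}{3} \approx -8783.3$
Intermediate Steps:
$z{\left(B,P \right)} = \frac{8}{9} - \frac{B P \left(5 + B P\right)}{9}$ ($z{\left(B,P \right)} = - \frac{\left(P B + 5\right) B P - 8}{9} = - \frac{\left(B P + 5\right) B P - 8}{9} = - \frac{\left(5 + B P\right) B P - 8}{9} = - \frac{B \left(5 + B P\right) P - 8}{9} = - \frac{B P \left(5 + B P\right) - 8}{9} = - \frac{-8 + B P \left(5 + B P\right)}{9} = \frac{8}{9} - \frac{B P \left(5 + B P\right)}{9}$)
$O{\left(2,-3 \right)} 10 \left(-21 + z{\left(-7,q \right)}\right) = \left(2 - -3\right) 10 \left(-21 - \left(- \frac{8}{9} + \frac{175}{9} + \frac{\left(-7\right)^{2} \left(-5\right)^{2}}{9}\right)\right) = \left(2 + 3\right) 10 \left(-21 - \left(\frac{167}{9} + \frac{1225}{9}\right)\right) = 5 \cdot 10 \left(-21 - \frac{464}{3}\right) = 50 \left(-21 - \frac{464}{3}\right) = 50 \left(- \frac{527}{3}\right) = - \frac{26350}{3}$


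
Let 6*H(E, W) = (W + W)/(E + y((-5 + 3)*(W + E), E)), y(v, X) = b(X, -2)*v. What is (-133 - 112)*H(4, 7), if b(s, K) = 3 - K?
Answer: 1715/318 ≈ 5.3931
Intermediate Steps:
y(v, X) = 5*v (y(v, X) = (3 - 1*(-2))*v = (3 + 2)*v = 5*v)
H(E, W) = W/(3*(-10*W - 9*E)) (H(E, W) = ((W + W)/(E + 5*((-5 + 3)*(W + E))))/6 = ((2*W)/(E + 5*(-2*(E + W))))/6 = ((2*W)/(E + 5*(-2*E - 2*W)))/6 = ((2*W)/(E + (-10*E - 10*W)))/6 = ((2*W)/(-10*W - 9*E))/6 = (2*W/(-10*W - 9*E))/6 = W/(3*(-10*W - 9*E)))
(-133 - 112)*H(4, 7) = (-133 - 112)*(-1*7/(27*4 + 30*7)) = -(-245)*7/(108 + 210) = -(-245)*7/318 = -245*(-7/318) = 1715/318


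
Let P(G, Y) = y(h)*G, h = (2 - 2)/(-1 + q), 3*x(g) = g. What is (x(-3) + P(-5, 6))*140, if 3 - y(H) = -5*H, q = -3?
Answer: -2240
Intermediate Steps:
x(g) = g/3
h = 0 (h = (2 - 2)/(-1 - 3) = 0/(-4) = 0*(-¼) = 0)
y(H) = 3 + 5*H (y(H) = 3 - (-5)*H = 3 + 5*H)
P(G, Y) = 3*G (P(G, Y) = (3 + 5*0)*G = (3 + 0)*G = 3*G)
(x(-3) + P(-5, 6))*140 = ((⅓)*(-3) + 3*(-5))*140 = (-1 - 15)*140 = -16*140 = -2240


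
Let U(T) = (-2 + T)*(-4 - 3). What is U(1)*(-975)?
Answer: -6825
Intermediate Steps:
U(T) = 14 - 7*T (U(T) = (-2 + T)*(-7) = 14 - 7*T)
U(1)*(-975) = (14 - 7*1)*(-975) = (14 - 7)*(-975) = 7*(-975) = -6825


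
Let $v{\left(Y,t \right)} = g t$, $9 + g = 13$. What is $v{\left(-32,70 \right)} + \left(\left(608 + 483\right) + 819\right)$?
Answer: $2190$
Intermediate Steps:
$g = 4$ ($g = -9 + 13 = 4$)
$v{\left(Y,t \right)} = 4 t$
$v{\left(-32,70 \right)} + \left(\left(608 + 483\right) + 819\right) = 4 \cdot 70 + \left(\left(608 + 483\right) + 819\right) = 280 + \left(1091 + 819\right) = 280 + 1910 = 2190$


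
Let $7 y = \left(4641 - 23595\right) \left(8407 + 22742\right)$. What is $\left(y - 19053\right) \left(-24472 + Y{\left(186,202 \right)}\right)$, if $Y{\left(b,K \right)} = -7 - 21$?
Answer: $2066860309500$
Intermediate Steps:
$Y{\left(b,K \right)} = -28$ ($Y{\left(b,K \right)} = -7 - 21 = -28$)
$y = - \frac{590398146}{7}$ ($y = \frac{\left(4641 - 23595\right) \left(8407 + 22742\right)}{7} = \frac{\left(-18954\right) 31149}{7} = \frac{1}{7} \left(-590398146\right) = - \frac{590398146}{7} \approx -8.4343 \cdot 10^{7}$)
$\left(y - 19053\right) \left(-24472 + Y{\left(186,202 \right)}\right) = \left(- \frac{590398146}{7} - 19053\right) \left(-24472 - 28\right) = \left(- \frac{590531517}{7}\right) \left(-24500\right) = 2066860309500$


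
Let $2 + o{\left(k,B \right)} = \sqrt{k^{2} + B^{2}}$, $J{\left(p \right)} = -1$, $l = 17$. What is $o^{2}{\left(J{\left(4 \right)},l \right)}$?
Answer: $\left(2 - \sqrt{290}\right)^{2} \approx 225.88$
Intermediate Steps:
$o{\left(k,B \right)} = -2 + \sqrt{B^{2} + k^{2}}$ ($o{\left(k,B \right)} = -2 + \sqrt{k^{2} + B^{2}} = -2 + \sqrt{B^{2} + k^{2}}$)
$o^{2}{\left(J{\left(4 \right)},l \right)} = \left(-2 + \sqrt{17^{2} + \left(-1\right)^{2}}\right)^{2} = \left(-2 + \sqrt{289 + 1}\right)^{2} = \left(-2 + \sqrt{290}\right)^{2}$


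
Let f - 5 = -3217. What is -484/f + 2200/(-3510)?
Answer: -12199/25623 ≈ -0.47610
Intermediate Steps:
f = -3212 (f = 5 - 3217 = -3212)
-484/f + 2200/(-3510) = -484/(-3212) + 2200/(-3510) = -484*(-1/3212) + 2200*(-1/3510) = 11/73 - 220/351 = -12199/25623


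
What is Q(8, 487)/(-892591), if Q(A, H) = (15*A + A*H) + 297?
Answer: -4313/892591 ≈ -0.0048320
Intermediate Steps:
Q(A, H) = 297 + 15*A + A*H
Q(8, 487)/(-892591) = (297 + 15*8 + 8*487)/(-892591) = (297 + 120 + 3896)*(-1/892591) = 4313*(-1/892591) = -4313/892591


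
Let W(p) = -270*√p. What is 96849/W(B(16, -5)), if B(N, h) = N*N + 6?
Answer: -3587*√262/2620 ≈ -22.161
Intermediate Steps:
B(N, h) = 6 + N² (B(N, h) = N² + 6 = 6 + N²)
96849/W(B(16, -5)) = 96849/((-270*√(6 + 16²))) = 96849/((-270*√(6 + 256))) = 96849/((-270*√262)) = 96849*(-√262/70740) = -3587*√262/2620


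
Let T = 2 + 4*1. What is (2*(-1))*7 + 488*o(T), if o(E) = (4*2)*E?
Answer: 23410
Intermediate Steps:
T = 6 (T = 2 + 4 = 6)
o(E) = 8*E
(2*(-1))*7 + 488*o(T) = (2*(-1))*7 + 488*(8*6) = -2*7 + 488*48 = -14 + 23424 = 23410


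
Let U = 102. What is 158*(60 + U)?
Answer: 25596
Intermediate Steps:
158*(60 + U) = 158*(60 + 102) = 158*162 = 25596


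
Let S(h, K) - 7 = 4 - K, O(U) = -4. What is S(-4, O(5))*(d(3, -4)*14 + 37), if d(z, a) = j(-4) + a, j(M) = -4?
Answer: -1125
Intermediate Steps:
d(z, a) = -4 + a
S(h, K) = 11 - K (S(h, K) = 7 + (4 - K) = 11 - K)
S(-4, O(5))*(d(3, -4)*14 + 37) = (11 - 1*(-4))*((-4 - 4)*14 + 37) = (11 + 4)*(-8*14 + 37) = 15*(-112 + 37) = 15*(-75) = -1125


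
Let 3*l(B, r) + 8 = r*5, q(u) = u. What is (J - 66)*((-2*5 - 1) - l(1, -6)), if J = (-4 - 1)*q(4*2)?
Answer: -530/3 ≈ -176.67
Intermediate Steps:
l(B, r) = -8/3 + 5*r/3 (l(B, r) = -8/3 + (r*5)/3 = -8/3 + (5*r)/3 = -8/3 + 5*r/3)
J = -40 (J = (-4 - 1)*(4*2) = -5*8 = -40)
(J - 66)*((-2*5 - 1) - l(1, -6)) = (-40 - 66)*((-2*5 - 1) - (-8/3 + (5/3)*(-6))) = -106*((-10 - 1) - (-8/3 - 10)) = -106*(-11 - 1*(-38/3)) = -106*(-11 + 38/3) = -106*5/3 = -530/3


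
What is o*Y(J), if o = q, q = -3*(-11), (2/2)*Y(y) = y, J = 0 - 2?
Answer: -66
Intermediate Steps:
J = -2
Y(y) = y
q = 33
o = 33
o*Y(J) = 33*(-2) = -66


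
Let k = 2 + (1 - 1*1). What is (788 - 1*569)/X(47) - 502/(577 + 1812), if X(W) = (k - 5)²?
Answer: 172891/7167 ≈ 24.123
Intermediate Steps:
k = 2 (k = 2 + (1 - 1) = 2 + 0 = 2)
X(W) = 9 (X(W) = (2 - 5)² = (-3)² = 9)
(788 - 1*569)/X(47) - 502/(577 + 1812) = (788 - 1*569)/9 - 502/(577 + 1812) = (788 - 569)*(⅑) - 502/2389 = 219*(⅑) - 502*1/2389 = 73/3 - 502/2389 = 172891/7167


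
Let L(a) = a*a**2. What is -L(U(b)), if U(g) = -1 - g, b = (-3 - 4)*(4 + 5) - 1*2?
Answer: -262144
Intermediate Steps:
b = -65 (b = -7*9 - 2 = -63 - 2 = -65)
L(a) = a**3
-L(U(b)) = -(-1 - 1*(-65))**3 = -(-1 + 65)**3 = -1*64**3 = -1*262144 = -262144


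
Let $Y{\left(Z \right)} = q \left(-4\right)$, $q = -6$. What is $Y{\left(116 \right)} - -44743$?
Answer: $44767$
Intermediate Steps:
$Y{\left(Z \right)} = 24$ ($Y{\left(Z \right)} = \left(-6\right) \left(-4\right) = 24$)
$Y{\left(116 \right)} - -44743 = 24 - -44743 = 24 + 44743 = 44767$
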